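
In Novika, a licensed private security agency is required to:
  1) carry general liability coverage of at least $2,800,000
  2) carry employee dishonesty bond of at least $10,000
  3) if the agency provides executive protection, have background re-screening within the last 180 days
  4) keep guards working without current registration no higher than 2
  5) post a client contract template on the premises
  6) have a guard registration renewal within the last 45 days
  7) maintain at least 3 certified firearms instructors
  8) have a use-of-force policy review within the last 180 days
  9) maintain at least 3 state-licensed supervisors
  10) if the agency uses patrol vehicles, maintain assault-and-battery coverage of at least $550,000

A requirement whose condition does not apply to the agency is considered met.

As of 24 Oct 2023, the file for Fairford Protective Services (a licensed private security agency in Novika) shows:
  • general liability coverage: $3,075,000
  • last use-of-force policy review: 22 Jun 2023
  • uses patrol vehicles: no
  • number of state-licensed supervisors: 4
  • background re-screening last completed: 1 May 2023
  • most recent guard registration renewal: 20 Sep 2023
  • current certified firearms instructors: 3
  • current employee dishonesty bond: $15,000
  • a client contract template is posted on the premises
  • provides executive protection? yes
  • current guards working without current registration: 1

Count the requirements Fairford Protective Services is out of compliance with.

0

1. general liability coverage $3,075,000 ≥ $2,800,000 → met
2. employee dishonesty bond $15,000 ≥ $10,000 → met
3. condition 'provides executive protection' holds; background re-screening 176 days ago vs limit 180 → met
4. guards working without current registration 1 ≤ 2 → met
5. client contract template present → met
6. guard registration renewal 34 days ago vs limit 45 → met
7. certified firearms instructors 3 ≥ 3 → met
8. use-of-force policy review 124 days ago vs limit 180 → met
9. state-licensed supervisors 4 ≥ 3 → met
10. condition 'uses patrol vehicles' does not hold → requirement n/a → met
Not met: 0 of 10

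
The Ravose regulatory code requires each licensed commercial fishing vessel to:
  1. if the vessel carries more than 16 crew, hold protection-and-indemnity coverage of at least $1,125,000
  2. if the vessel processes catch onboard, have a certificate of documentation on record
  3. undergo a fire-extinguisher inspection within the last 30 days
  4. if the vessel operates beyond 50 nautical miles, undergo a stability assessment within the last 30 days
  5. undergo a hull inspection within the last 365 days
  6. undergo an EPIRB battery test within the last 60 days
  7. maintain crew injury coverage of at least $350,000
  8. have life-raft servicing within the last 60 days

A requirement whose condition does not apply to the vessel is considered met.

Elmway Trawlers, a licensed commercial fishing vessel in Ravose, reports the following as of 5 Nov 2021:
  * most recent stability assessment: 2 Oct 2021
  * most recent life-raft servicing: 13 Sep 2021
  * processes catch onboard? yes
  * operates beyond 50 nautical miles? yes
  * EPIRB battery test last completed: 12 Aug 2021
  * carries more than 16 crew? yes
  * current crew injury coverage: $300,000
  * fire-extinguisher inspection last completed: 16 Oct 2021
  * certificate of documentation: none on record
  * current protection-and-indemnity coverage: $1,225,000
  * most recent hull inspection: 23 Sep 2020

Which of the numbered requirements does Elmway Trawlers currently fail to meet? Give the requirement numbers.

2, 4, 5, 6, 7

1. condition 'carries more than 16 crew' holds; protection-and-indemnity coverage $1,225,000 ≥ $1,125,000 → met
2. condition 'processes catch onboard' holds; certificate of documentation absent → not met
3. fire-extinguisher inspection 20 days ago vs limit 30 → met
4. condition 'operates beyond 50 nautical miles' holds; stability assessment 34 days ago vs limit 30 → not met
5. hull inspection 408 days ago vs limit 365 → not met
6. EPIRB battery test 85 days ago vs limit 60 → not met
7. crew injury coverage $300,000 < $350,000 → not met
8. life-raft servicing 53 days ago vs limit 60 → met
Not met: 2, 4, 5, 6, 7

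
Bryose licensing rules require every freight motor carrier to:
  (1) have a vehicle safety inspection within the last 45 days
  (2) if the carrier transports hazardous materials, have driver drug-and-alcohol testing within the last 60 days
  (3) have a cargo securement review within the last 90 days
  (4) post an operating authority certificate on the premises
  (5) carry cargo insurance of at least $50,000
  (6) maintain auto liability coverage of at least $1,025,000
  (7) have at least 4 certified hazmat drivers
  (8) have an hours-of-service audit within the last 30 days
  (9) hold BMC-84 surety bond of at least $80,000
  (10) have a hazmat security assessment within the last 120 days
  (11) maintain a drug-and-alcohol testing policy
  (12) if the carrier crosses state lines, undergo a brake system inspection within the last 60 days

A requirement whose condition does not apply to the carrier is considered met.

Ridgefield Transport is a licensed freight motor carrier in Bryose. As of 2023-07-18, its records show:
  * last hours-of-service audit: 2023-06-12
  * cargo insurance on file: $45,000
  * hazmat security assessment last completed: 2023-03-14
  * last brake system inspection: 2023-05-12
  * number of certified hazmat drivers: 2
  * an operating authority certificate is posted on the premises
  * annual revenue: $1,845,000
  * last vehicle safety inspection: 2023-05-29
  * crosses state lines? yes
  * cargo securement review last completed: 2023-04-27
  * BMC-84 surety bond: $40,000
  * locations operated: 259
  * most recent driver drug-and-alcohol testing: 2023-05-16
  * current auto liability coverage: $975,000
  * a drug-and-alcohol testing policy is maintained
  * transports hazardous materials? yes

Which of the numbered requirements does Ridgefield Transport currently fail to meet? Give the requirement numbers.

1, 2, 5, 6, 7, 8, 9, 10, 12

1. vehicle safety inspection 50 days ago vs limit 45 → not met
2. condition 'transports hazardous materials' holds; driver drug-and-alcohol testing 63 days ago vs limit 60 → not met
3. cargo securement review 82 days ago vs limit 90 → met
4. operating authority certificate present → met
5. cargo insurance $45,000 < $50,000 → not met
6. auto liability coverage $975,000 < $1,025,000 → not met
7. certified hazmat drivers 2 < 4 → not met
8. hours-of-service audit 36 days ago vs limit 30 → not met
9. BMC-84 surety bond $40,000 < $80,000 → not met
10. hazmat security assessment 126 days ago vs limit 120 → not met
11. drug-and-alcohol testing policy present → met
12. condition 'crosses state lines' holds; brake system inspection 67 days ago vs limit 60 → not met
Not met: 1, 2, 5, 6, 7, 8, 9, 10, 12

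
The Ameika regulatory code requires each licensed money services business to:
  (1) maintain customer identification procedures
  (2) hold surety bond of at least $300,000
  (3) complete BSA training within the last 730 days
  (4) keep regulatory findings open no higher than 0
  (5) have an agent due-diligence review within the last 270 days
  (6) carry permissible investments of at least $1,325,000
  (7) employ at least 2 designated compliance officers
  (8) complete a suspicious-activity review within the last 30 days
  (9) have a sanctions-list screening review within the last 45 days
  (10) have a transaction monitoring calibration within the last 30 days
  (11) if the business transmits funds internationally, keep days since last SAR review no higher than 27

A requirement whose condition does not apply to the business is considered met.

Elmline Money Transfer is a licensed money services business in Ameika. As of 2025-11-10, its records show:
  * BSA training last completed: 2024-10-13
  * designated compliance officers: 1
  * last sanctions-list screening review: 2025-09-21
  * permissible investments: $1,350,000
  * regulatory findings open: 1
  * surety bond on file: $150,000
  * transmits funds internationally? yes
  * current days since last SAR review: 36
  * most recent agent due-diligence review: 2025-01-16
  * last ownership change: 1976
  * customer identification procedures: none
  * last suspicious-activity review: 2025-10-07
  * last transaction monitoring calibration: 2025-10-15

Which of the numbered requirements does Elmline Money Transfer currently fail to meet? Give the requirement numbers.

1, 2, 4, 5, 7, 8, 9, 11

1. customer identification procedures absent → not met
2. surety bond $150,000 < $300,000 → not met
3. BSA training 393 days ago vs limit 730 → met
4. regulatory findings open 1 > 0 → not met
5. agent due-diligence review 298 days ago vs limit 270 → not met
6. permissible investments $1,350,000 ≥ $1,325,000 → met
7. designated compliance officers 1 < 2 → not met
8. suspicious-activity review 34 days ago vs limit 30 → not met
9. sanctions-list screening review 50 days ago vs limit 45 → not met
10. transaction monitoring calibration 26 days ago vs limit 30 → met
11. condition 'transmits funds internationally' holds; days since last SAR review 36 > 27 → not met
Not met: 1, 2, 4, 5, 7, 8, 9, 11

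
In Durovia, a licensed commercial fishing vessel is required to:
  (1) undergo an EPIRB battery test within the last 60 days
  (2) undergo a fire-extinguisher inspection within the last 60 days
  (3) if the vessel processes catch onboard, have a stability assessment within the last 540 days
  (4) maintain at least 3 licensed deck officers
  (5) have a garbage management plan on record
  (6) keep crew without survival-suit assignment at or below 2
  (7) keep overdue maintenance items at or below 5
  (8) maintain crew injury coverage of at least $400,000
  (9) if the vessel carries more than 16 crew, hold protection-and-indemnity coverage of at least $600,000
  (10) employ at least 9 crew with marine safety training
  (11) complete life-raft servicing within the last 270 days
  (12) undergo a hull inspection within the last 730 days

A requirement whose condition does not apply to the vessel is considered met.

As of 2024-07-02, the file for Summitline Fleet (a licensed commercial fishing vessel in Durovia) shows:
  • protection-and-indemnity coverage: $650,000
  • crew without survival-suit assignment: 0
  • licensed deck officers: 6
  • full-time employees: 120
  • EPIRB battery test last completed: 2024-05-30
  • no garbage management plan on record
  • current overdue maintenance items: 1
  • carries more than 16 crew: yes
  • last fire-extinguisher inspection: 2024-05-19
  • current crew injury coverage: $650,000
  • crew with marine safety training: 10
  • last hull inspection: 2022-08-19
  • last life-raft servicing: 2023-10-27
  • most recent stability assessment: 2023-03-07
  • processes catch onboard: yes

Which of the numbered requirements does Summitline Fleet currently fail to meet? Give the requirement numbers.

1. EPIRB battery test 33 days ago vs limit 60 → met
2. fire-extinguisher inspection 44 days ago vs limit 60 → met
3. condition 'processes catch onboard' holds; stability assessment 483 days ago vs limit 540 → met
4. licensed deck officers 6 ≥ 3 → met
5. garbage management plan absent → not met
6. crew without survival-suit assignment 0 ≤ 2 → met
7. overdue maintenance items 1 ≤ 5 → met
8. crew injury coverage $650,000 ≥ $400,000 → met
9. condition 'carries more than 16 crew' holds; protection-and-indemnity coverage $650,000 ≥ $600,000 → met
10. crew with marine safety training 10 ≥ 9 → met
11. life-raft servicing 249 days ago vs limit 270 → met
12. hull inspection 683 days ago vs limit 730 → met
Not met: 5

5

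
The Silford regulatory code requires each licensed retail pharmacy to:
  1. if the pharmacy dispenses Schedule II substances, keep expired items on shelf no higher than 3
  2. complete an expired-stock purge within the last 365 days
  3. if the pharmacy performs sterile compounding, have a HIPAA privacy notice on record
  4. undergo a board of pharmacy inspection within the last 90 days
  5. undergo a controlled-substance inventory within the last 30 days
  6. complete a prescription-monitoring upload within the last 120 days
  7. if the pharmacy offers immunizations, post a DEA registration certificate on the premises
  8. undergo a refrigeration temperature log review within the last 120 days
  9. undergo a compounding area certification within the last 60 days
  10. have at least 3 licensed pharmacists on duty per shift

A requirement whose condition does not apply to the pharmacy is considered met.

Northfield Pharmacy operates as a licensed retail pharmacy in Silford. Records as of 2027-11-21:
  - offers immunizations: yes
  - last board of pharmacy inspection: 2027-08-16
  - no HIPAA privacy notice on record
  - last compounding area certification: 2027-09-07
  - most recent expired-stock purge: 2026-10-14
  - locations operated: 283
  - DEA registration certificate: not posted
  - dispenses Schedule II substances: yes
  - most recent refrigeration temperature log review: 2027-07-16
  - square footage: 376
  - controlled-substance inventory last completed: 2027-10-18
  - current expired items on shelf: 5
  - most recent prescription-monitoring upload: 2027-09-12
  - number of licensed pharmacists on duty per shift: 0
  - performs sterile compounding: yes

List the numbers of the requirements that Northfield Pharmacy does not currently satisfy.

1. condition 'dispenses Schedule II substances' holds; expired items on shelf 5 > 3 → not met
2. expired-stock purge 403 days ago vs limit 365 → not met
3. condition 'performs sterile compounding' holds; HIPAA privacy notice absent → not met
4. board of pharmacy inspection 97 days ago vs limit 90 → not met
5. controlled-substance inventory 34 days ago vs limit 30 → not met
6. prescription-monitoring upload 70 days ago vs limit 120 → met
7. condition 'offers immunizations' holds; DEA registration certificate absent → not met
8. refrigeration temperature log review 128 days ago vs limit 120 → not met
9. compounding area certification 75 days ago vs limit 60 → not met
10. licensed pharmacists on duty per shift 0 < 3 → not met
Not met: 1, 2, 3, 4, 5, 7, 8, 9, 10

1, 2, 3, 4, 5, 7, 8, 9, 10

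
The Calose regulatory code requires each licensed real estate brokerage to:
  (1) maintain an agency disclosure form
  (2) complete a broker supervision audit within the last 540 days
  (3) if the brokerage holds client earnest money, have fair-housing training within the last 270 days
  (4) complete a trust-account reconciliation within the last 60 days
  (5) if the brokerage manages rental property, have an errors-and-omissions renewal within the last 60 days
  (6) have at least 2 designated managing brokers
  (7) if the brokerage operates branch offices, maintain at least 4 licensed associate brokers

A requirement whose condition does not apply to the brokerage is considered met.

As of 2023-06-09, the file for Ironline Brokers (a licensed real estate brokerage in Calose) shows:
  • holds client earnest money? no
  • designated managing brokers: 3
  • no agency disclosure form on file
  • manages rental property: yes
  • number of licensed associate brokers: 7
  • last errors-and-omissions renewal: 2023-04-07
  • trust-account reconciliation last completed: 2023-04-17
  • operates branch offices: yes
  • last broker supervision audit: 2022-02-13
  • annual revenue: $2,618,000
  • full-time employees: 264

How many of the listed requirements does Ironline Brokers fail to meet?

1. agency disclosure form absent → not met
2. broker supervision audit 481 days ago vs limit 540 → met
3. condition 'holds client earnest money' does not hold → requirement n/a → met
4. trust-account reconciliation 53 days ago vs limit 60 → met
5. condition 'manages rental property' holds; errors-and-omissions renewal 63 days ago vs limit 60 → not met
6. designated managing brokers 3 ≥ 2 → met
7. condition 'operates branch offices' holds; licensed associate brokers 7 ≥ 4 → met
Not met: 2 of 7

2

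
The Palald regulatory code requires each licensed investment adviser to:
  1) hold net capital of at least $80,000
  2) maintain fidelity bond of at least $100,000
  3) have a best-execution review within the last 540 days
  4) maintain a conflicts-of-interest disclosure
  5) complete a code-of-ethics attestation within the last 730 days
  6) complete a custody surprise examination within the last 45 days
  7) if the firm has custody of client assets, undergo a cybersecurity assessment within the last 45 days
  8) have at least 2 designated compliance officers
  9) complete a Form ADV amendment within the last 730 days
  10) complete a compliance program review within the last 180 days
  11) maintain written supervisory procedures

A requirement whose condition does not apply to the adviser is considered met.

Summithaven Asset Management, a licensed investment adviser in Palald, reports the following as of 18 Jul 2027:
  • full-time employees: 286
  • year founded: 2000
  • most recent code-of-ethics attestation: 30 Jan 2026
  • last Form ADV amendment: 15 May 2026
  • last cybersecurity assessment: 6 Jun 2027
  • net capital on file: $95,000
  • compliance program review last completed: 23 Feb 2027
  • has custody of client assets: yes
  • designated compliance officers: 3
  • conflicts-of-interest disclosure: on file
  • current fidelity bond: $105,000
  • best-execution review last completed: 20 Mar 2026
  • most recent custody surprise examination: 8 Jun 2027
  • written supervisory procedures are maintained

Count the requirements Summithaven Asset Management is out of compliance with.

1. net capital $95,000 ≥ $80,000 → met
2. fidelity bond $105,000 ≥ $100,000 → met
3. best-execution review 485 days ago vs limit 540 → met
4. conflicts-of-interest disclosure present → met
5. code-of-ethics attestation 534 days ago vs limit 730 → met
6. custody surprise examination 40 days ago vs limit 45 → met
7. condition 'has custody of client assets' holds; cybersecurity assessment 42 days ago vs limit 45 → met
8. designated compliance officers 3 ≥ 2 → met
9. Form ADV amendment 429 days ago vs limit 730 → met
10. compliance program review 145 days ago vs limit 180 → met
11. written supervisory procedures present → met
Not met: 0 of 11

0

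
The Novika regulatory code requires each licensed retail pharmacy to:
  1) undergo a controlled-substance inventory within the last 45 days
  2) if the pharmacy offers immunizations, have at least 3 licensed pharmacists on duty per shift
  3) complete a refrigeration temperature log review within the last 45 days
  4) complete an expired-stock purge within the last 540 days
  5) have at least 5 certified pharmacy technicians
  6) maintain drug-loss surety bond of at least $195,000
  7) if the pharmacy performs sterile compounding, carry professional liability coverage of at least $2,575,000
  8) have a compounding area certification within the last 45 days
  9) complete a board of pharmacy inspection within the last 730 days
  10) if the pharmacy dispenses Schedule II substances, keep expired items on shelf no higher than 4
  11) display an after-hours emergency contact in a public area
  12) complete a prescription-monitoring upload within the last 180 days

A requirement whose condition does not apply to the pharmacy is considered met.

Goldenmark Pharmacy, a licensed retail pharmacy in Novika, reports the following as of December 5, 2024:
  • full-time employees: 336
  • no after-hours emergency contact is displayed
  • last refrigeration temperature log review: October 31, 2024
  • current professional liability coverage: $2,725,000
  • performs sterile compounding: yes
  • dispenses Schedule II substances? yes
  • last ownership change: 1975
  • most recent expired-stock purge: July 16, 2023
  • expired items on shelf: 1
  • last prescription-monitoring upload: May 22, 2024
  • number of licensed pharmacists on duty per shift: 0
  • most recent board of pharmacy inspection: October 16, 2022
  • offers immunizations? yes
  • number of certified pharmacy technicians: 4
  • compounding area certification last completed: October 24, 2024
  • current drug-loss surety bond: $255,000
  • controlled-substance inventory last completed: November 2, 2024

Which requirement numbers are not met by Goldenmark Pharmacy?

1. controlled-substance inventory 33 days ago vs limit 45 → met
2. condition 'offers immunizations' holds; licensed pharmacists on duty per shift 0 < 3 → not met
3. refrigeration temperature log review 35 days ago vs limit 45 → met
4. expired-stock purge 508 days ago vs limit 540 → met
5. certified pharmacy technicians 4 < 5 → not met
6. drug-loss surety bond $255,000 ≥ $195,000 → met
7. condition 'performs sterile compounding' holds; professional liability coverage $2,725,000 ≥ $2,575,000 → met
8. compounding area certification 42 days ago vs limit 45 → met
9. board of pharmacy inspection 781 days ago vs limit 730 → not met
10. condition 'dispenses Schedule II substances' holds; expired items on shelf 1 ≤ 4 → met
11. after-hours emergency contact absent → not met
12. prescription-monitoring upload 197 days ago vs limit 180 → not met
Not met: 2, 5, 9, 11, 12

2, 5, 9, 11, 12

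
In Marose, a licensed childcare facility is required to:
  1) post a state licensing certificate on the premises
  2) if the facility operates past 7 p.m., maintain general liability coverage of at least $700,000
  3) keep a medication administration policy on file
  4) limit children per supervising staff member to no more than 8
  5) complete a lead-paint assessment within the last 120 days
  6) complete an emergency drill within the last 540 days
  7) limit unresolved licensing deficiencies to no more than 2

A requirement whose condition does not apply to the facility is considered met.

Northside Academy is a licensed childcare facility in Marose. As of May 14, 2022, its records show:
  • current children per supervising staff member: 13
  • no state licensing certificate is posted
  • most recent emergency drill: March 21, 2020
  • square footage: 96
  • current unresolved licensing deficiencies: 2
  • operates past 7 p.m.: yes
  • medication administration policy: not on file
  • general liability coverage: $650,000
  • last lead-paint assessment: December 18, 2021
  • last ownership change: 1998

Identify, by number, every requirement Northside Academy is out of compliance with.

1, 2, 3, 4, 5, 6

1. state licensing certificate absent → not met
2. condition 'operates past 7 p.m.' holds; general liability coverage $650,000 < $700,000 → not met
3. medication administration policy absent → not met
4. children per supervising staff member 13 > 8 → not met
5. lead-paint assessment 147 days ago vs limit 120 → not met
6. emergency drill 784 days ago vs limit 540 → not met
7. unresolved licensing deficiencies 2 ≤ 2 → met
Not met: 1, 2, 3, 4, 5, 6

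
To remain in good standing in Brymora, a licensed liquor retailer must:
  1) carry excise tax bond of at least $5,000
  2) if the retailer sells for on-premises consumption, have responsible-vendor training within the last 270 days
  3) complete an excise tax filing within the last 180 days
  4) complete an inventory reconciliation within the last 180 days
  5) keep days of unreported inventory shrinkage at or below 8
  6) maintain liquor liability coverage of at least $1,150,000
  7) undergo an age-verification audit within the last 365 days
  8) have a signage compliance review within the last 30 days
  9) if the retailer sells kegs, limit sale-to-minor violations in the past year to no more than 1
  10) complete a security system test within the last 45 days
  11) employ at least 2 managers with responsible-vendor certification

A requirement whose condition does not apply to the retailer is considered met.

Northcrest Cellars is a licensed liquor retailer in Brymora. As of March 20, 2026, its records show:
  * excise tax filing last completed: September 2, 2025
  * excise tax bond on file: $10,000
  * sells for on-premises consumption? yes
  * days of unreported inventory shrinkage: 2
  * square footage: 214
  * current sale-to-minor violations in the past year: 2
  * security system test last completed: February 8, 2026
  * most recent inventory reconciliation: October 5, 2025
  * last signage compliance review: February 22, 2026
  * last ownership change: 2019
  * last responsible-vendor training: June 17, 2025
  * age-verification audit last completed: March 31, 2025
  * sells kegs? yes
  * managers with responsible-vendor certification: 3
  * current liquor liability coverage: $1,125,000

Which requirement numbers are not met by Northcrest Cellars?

2, 3, 6, 9

1. excise tax bond $10,000 ≥ $5,000 → met
2. condition 'sells for on-premises consumption' holds; responsible-vendor training 276 days ago vs limit 270 → not met
3. excise tax filing 199 days ago vs limit 180 → not met
4. inventory reconciliation 166 days ago vs limit 180 → met
5. days of unreported inventory shrinkage 2 ≤ 8 → met
6. liquor liability coverage $1,125,000 < $1,150,000 → not met
7. age-verification audit 354 days ago vs limit 365 → met
8. signage compliance review 26 days ago vs limit 30 → met
9. condition 'sells kegs' holds; sale-to-minor violations in the past year 2 > 1 → not met
10. security system test 40 days ago vs limit 45 → met
11. managers with responsible-vendor certification 3 ≥ 2 → met
Not met: 2, 3, 6, 9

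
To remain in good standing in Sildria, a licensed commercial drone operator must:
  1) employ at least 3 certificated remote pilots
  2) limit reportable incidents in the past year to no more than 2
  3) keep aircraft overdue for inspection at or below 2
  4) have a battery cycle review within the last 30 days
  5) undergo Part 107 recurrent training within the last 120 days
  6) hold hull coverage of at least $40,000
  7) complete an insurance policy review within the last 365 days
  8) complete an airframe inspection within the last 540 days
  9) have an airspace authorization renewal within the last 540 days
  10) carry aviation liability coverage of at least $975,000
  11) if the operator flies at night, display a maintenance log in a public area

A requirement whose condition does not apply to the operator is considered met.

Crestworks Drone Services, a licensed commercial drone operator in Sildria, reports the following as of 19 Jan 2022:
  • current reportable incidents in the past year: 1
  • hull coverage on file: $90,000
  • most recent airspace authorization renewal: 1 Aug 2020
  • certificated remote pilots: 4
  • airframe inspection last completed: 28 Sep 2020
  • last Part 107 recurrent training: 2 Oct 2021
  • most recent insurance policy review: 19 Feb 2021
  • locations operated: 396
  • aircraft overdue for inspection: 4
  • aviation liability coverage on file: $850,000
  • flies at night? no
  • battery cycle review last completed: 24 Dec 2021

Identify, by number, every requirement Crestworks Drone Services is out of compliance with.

1. certificated remote pilots 4 ≥ 3 → met
2. reportable incidents in the past year 1 ≤ 2 → met
3. aircraft overdue for inspection 4 > 2 → not met
4. battery cycle review 26 days ago vs limit 30 → met
5. Part 107 recurrent training 109 days ago vs limit 120 → met
6. hull coverage $90,000 ≥ $40,000 → met
7. insurance policy review 334 days ago vs limit 365 → met
8. airframe inspection 478 days ago vs limit 540 → met
9. airspace authorization renewal 536 days ago vs limit 540 → met
10. aviation liability coverage $850,000 < $975,000 → not met
11. condition 'flies at night' does not hold → requirement n/a → met
Not met: 3, 10

3, 10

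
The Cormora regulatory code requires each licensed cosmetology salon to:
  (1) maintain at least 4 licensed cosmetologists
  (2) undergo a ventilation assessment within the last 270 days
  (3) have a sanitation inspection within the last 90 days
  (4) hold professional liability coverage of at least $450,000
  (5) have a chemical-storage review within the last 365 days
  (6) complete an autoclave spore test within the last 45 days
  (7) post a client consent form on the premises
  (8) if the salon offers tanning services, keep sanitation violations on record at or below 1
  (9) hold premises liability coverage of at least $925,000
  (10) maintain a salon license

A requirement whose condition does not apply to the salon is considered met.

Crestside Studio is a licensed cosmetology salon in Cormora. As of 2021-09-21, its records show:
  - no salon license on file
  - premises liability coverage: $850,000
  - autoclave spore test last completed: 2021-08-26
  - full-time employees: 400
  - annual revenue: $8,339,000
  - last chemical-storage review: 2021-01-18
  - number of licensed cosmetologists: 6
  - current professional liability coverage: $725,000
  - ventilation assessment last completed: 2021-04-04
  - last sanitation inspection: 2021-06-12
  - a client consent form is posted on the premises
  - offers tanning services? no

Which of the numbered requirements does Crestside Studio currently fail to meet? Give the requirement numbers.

1. licensed cosmetologists 6 ≥ 4 → met
2. ventilation assessment 170 days ago vs limit 270 → met
3. sanitation inspection 101 days ago vs limit 90 → not met
4. professional liability coverage $725,000 ≥ $450,000 → met
5. chemical-storage review 246 days ago vs limit 365 → met
6. autoclave spore test 26 days ago vs limit 45 → met
7. client consent form present → met
8. condition 'offers tanning services' does not hold → requirement n/a → met
9. premises liability coverage $850,000 < $925,000 → not met
10. salon license absent → not met
Not met: 3, 9, 10

3, 9, 10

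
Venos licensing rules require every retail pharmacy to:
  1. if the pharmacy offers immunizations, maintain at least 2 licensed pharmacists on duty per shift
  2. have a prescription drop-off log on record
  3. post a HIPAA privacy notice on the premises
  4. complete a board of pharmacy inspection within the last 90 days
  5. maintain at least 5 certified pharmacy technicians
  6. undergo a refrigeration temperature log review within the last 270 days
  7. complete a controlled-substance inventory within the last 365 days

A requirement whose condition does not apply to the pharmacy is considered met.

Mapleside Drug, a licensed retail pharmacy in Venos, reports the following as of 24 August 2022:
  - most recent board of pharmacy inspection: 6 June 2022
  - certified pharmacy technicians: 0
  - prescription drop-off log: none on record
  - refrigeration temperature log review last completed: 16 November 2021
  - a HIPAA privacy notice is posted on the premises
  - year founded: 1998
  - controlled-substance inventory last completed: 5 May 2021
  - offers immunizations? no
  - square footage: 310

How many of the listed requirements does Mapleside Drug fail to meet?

1. condition 'offers immunizations' does not hold → requirement n/a → met
2. prescription drop-off log absent → not met
3. HIPAA privacy notice present → met
4. board of pharmacy inspection 79 days ago vs limit 90 → met
5. certified pharmacy technicians 0 < 5 → not met
6. refrigeration temperature log review 281 days ago vs limit 270 → not met
7. controlled-substance inventory 476 days ago vs limit 365 → not met
Not met: 4 of 7

4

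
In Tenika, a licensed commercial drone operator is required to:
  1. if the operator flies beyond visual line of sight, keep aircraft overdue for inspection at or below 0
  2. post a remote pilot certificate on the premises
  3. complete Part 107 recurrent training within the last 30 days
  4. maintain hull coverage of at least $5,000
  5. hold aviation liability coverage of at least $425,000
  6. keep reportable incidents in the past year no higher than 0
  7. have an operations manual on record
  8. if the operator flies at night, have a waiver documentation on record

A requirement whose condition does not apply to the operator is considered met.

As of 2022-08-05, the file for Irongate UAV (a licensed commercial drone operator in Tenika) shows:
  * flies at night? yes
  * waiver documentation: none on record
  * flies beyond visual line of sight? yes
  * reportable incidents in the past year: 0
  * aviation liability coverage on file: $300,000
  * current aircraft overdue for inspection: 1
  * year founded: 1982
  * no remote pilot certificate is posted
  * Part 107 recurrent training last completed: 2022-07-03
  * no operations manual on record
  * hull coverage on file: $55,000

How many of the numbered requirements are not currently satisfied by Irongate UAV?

6

1. condition 'flies beyond visual line of sight' holds; aircraft overdue for inspection 1 > 0 → not met
2. remote pilot certificate absent → not met
3. Part 107 recurrent training 33 days ago vs limit 30 → not met
4. hull coverage $55,000 ≥ $5,000 → met
5. aviation liability coverage $300,000 < $425,000 → not met
6. reportable incidents in the past year 0 ≤ 0 → met
7. operations manual absent → not met
8. condition 'flies at night' holds; waiver documentation absent → not met
Not met: 6 of 8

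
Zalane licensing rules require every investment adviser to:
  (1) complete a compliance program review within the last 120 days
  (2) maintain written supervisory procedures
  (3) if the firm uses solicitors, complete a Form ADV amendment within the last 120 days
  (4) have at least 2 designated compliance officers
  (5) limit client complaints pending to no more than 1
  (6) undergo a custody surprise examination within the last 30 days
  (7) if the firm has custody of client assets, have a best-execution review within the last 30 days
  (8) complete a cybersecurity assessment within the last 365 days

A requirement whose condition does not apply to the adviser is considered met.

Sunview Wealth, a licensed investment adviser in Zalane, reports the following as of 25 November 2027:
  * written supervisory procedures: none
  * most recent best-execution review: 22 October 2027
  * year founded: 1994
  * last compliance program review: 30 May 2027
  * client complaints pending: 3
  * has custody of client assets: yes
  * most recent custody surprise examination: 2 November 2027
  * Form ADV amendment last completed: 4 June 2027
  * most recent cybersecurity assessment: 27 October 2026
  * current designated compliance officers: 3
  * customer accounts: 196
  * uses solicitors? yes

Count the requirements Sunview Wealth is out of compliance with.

1. compliance program review 179 days ago vs limit 120 → not met
2. written supervisory procedures absent → not met
3. condition 'uses solicitors' holds; Form ADV amendment 174 days ago vs limit 120 → not met
4. designated compliance officers 3 ≥ 2 → met
5. client complaints pending 3 > 1 → not met
6. custody surprise examination 23 days ago vs limit 30 → met
7. condition 'has custody of client assets' holds; best-execution review 34 days ago vs limit 30 → not met
8. cybersecurity assessment 394 days ago vs limit 365 → not met
Not met: 6 of 8

6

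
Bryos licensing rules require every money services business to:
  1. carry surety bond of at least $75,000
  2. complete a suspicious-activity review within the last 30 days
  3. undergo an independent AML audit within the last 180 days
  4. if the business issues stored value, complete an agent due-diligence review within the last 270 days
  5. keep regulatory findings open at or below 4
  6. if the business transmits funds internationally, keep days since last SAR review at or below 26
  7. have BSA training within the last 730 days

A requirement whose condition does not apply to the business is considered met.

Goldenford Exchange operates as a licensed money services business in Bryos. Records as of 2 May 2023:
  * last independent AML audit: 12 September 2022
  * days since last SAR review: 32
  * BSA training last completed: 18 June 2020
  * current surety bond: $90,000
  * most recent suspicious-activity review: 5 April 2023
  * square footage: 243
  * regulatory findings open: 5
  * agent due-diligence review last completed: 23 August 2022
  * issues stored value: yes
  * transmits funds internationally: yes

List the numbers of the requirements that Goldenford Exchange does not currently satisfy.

3, 5, 6, 7

1. surety bond $90,000 ≥ $75,000 → met
2. suspicious-activity review 27 days ago vs limit 30 → met
3. independent AML audit 232 days ago vs limit 180 → not met
4. condition 'issues stored value' holds; agent due-diligence review 252 days ago vs limit 270 → met
5. regulatory findings open 5 > 4 → not met
6. condition 'transmits funds internationally' holds; days since last SAR review 32 > 26 → not met
7. BSA training 1048 days ago vs limit 730 → not met
Not met: 3, 5, 6, 7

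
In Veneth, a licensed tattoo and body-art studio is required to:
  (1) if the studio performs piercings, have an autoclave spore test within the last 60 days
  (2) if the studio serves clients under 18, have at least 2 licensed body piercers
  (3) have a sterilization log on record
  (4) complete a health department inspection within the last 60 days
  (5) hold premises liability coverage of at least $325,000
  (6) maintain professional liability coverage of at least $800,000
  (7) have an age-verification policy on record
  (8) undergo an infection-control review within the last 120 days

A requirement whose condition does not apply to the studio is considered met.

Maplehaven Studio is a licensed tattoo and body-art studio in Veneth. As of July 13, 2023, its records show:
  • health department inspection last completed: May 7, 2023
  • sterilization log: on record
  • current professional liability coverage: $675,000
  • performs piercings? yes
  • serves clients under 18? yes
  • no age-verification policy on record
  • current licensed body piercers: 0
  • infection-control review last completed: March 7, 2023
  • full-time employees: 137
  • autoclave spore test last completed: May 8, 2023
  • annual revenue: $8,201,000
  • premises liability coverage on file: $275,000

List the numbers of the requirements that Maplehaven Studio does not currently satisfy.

1, 2, 4, 5, 6, 7, 8

1. condition 'performs piercings' holds; autoclave spore test 66 days ago vs limit 60 → not met
2. condition 'serves clients under 18' holds; licensed body piercers 0 < 2 → not met
3. sterilization log present → met
4. health department inspection 67 days ago vs limit 60 → not met
5. premises liability coverage $275,000 < $325,000 → not met
6. professional liability coverage $675,000 < $800,000 → not met
7. age-verification policy absent → not met
8. infection-control review 128 days ago vs limit 120 → not met
Not met: 1, 2, 4, 5, 6, 7, 8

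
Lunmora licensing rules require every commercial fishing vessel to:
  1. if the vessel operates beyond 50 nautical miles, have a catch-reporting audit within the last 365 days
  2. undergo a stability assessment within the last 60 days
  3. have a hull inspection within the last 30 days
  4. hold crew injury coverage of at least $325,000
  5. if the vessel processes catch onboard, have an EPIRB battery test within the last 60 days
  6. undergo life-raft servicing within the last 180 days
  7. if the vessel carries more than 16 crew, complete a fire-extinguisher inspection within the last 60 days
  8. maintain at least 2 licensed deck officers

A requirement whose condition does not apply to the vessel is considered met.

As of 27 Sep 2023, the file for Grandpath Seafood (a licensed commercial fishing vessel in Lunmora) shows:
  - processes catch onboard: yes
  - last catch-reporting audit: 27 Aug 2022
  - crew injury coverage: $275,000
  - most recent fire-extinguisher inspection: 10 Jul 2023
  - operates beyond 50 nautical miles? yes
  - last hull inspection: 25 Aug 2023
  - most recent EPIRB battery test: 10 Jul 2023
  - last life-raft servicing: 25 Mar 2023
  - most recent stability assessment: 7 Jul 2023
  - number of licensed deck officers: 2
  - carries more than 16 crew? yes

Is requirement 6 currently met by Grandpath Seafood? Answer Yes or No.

6. life-raft servicing 186 days ago vs limit 180 → not met

No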